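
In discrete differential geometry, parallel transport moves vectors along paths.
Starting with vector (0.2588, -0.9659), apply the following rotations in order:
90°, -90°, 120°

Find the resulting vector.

Total rotation: 90° + (-90°) + 120° = 120°. Final vector: (0.7071, 0.7071)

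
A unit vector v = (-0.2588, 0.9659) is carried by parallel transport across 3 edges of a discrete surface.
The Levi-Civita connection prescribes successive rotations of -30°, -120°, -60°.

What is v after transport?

Total rotation: (-30°) + (-120°) + (-60°) = -210° ≡ 150° (mod 360°). Final vector: (-0.2588, -0.9659)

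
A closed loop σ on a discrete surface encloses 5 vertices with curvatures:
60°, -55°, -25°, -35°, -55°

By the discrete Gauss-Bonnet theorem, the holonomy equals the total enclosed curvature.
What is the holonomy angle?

Holonomy = total enclosed curvature = 60° + (-55°) + (-25°) + (-35°) + (-55°) = -110°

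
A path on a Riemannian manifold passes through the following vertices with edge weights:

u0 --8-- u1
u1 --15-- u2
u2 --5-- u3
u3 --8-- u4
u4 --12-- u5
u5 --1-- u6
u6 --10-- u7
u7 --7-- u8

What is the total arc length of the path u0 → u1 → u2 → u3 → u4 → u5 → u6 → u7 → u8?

Arc length = 8 + 15 + 5 + 8 + 12 + 1 + 10 + 7 = 66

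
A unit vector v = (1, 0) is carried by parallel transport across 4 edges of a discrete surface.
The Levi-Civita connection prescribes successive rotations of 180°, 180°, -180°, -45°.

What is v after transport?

Total rotation: 180° + 180° + (-180°) + (-45°) = 135°. Final vector: (-0.7071, 0.7071)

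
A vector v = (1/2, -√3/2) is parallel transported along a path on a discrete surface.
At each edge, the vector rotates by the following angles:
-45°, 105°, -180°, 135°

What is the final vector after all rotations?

Total rotation: (-45°) + 105° + (-180°) + 135° = 15°. Final vector: (0.7071, -0.7071)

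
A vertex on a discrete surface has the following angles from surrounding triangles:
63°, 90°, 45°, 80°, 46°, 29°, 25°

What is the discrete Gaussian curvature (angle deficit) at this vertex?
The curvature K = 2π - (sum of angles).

Sum of angles = 378°. K = 360° - 378° = -18° = -π/10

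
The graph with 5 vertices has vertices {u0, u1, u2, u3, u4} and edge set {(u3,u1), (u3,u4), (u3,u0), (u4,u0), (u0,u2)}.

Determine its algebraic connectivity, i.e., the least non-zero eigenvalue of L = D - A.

Degrees: deg(u0) = 3, deg(u1) = 1, deg(u2) = 1, deg(u3) = 3, deg(u4) = 2.
L = D − A with rows/columns ordered (u0, u1, u2, u3, u4):
  [ 3,  0, -1, -1, -1]
  [ 0,  1,  0, -1,  0]
  [-1,  0,  1,  0,  0]
  [-1, -1,  0,  3, -1]
  [-1,  0,  0, -1,  2]
Characteristic polynomial: det(λI − L) = λ(λ² − 5λ + 3)(λ² − 5λ + 5).
Roots: λ = 0; (λ² − 5λ + 3) = 0 ⇒ λ = (5 ± √13)/2 ≈ 0.6972, 4.3028; (λ² − 5λ + 5) = 0 ⇒ λ = (5 ± √5)/2 ≈ 1.382, 3.618.
(Check: the roots sum (with multiplicity) to 10, matching trace L = Σdeg = 2·5 = 10.)
Laplacian eigenvalues: [0.0, 0.6972, 1.382, 3.618, 4.3028]. Algebraic connectivity (smallest non-zero eigenvalue) = 0.6972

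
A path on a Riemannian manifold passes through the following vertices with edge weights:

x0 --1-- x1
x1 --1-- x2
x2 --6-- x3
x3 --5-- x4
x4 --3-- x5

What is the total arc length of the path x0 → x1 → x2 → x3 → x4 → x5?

Arc length = 1 + 1 + 6 + 5 + 3 = 16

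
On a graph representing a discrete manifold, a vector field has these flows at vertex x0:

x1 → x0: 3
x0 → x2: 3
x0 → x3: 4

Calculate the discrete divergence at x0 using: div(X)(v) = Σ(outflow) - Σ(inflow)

Divergence = sum of outgoing flows = (-3) + 3 + 4 = 4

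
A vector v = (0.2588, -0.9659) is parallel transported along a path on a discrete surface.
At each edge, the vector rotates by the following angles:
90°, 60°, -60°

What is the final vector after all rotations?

Total rotation: 90° + 60° + (-60°) = 90°. Final vector: (0.9659, 0.2588)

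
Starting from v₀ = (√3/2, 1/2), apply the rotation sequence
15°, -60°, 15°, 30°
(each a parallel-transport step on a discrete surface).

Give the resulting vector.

Total rotation: 15° + (-60°) + 15° + 30° = 0°. Final vector: (0.8660, 0.5000)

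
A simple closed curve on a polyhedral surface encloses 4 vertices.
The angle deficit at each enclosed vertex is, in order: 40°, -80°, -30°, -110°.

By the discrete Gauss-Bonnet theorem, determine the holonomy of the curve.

Holonomy = total enclosed curvature = 40° + (-80°) + (-30°) + (-110°) = -180°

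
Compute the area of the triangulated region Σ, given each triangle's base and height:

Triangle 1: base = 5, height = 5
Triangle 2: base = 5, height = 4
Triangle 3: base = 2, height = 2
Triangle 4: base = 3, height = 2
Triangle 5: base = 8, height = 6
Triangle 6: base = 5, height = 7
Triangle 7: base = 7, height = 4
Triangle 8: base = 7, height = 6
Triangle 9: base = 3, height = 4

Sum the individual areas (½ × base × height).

(1/2)×5×5 + (1/2)×5×4 + (1/2)×2×2 + (1/2)×3×2 + (1/2)×8×6 + (1/2)×5×7 + (1/2)×7×4 + (1/2)×7×6 + (1/2)×3×4 = 110.0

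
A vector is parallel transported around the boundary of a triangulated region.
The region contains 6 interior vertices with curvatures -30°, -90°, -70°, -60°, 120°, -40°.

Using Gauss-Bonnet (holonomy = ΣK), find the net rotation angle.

Holonomy = total enclosed curvature = (-30°) + (-90°) + (-70°) + (-60°) + 120° + (-40°) = -170°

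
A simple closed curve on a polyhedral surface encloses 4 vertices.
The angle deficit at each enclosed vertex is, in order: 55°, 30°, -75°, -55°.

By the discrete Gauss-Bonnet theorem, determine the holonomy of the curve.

Holonomy = total enclosed curvature = 55° + 30° + (-75°) + (-55°) = -45°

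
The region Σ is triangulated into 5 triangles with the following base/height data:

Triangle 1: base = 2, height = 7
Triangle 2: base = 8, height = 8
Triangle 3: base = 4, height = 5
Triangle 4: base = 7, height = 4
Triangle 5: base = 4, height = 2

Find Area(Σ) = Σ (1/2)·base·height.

(1/2)×2×7 + (1/2)×8×8 + (1/2)×4×5 + (1/2)×7×4 + (1/2)×4×2 = 67.0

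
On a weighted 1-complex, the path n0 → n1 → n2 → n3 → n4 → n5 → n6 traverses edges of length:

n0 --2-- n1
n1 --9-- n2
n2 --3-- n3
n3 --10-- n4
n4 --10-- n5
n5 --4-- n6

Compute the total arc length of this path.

Arc length = 2 + 9 + 3 + 10 + 10 + 4 = 38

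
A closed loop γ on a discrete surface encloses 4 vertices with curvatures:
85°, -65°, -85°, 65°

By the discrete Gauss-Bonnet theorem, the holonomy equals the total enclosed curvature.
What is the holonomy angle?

Holonomy = total enclosed curvature = 85° + (-65°) + (-85°) + 65° = 0°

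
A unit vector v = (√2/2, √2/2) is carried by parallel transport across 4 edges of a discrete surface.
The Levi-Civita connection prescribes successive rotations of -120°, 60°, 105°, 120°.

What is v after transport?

Total rotation: (-120°) + 60° + 105° + 120° = 165°. Final vector: (-0.8660, -0.5000)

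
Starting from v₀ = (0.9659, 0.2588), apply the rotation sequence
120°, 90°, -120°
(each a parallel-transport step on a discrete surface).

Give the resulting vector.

Total rotation: 120° + 90° + (-120°) = 90°. Final vector: (-0.2588, 0.9659)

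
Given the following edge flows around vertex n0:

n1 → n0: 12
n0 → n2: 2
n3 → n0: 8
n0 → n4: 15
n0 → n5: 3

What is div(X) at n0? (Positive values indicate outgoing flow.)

Divergence = sum of outgoing flows = (-12) + 2 + (-8) + 15 + 3 = 0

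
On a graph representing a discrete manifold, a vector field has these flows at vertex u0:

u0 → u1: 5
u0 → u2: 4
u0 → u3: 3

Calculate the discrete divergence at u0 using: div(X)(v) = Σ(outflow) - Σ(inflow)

Divergence = sum of outgoing flows = 5 + 4 + 3 = 12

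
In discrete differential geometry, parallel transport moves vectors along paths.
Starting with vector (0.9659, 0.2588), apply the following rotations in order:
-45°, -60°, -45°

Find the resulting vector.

Total rotation: (-45°) + (-60°) + (-45°) = -150°. Final vector: (-0.7071, -0.7071)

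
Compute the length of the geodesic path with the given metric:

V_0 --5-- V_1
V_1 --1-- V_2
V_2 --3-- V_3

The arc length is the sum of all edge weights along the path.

Arc length = 5 + 1 + 3 = 9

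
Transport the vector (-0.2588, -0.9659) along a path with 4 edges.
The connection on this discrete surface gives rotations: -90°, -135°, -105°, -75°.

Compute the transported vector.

Total rotation: (-90°) + (-135°) + (-105°) + (-75°) = -405° ≡ -45° (mod 360°). Final vector: (-0.8660, -0.5000)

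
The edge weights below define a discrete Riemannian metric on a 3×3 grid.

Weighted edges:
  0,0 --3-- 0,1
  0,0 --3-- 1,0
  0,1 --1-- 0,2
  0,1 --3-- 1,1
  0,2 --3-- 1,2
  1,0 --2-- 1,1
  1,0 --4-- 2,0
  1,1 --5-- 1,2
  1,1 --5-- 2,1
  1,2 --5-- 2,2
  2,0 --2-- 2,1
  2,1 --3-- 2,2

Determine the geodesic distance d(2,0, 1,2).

Shortest path: 2,0 → 2,1 → 2,2 → 1,2, total weight = 10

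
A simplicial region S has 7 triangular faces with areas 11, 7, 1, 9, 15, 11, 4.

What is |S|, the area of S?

11 + 7 + 1 + 9 + 15 + 11 + 4 = 58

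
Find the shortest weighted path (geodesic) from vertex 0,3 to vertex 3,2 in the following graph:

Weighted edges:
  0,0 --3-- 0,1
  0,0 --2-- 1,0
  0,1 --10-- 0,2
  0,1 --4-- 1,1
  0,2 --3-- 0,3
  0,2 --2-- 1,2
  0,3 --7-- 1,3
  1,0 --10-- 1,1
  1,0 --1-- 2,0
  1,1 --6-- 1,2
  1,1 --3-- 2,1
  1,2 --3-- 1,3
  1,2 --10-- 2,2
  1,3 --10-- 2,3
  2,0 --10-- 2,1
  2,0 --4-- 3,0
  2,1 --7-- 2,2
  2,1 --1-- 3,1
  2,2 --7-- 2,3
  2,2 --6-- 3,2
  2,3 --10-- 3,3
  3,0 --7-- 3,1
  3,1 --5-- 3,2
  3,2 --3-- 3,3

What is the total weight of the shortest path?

Shortest path: 0,3 → 0,2 → 1,2 → 1,1 → 2,1 → 3,1 → 3,2, total weight = 20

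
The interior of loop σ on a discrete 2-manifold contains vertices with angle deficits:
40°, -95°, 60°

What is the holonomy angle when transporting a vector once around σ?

Holonomy = total enclosed curvature = 40° + (-95°) + 60° = 5°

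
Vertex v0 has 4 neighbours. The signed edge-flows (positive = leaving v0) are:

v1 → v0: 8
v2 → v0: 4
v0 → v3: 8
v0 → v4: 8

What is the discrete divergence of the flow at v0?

Divergence = sum of outgoing flows = (-8) + (-4) + 8 + 8 = 4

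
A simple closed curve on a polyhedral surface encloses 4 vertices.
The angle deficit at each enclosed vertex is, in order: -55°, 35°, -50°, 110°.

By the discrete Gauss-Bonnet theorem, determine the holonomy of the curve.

Holonomy = total enclosed curvature = (-55°) + 35° + (-50°) + 110° = 40°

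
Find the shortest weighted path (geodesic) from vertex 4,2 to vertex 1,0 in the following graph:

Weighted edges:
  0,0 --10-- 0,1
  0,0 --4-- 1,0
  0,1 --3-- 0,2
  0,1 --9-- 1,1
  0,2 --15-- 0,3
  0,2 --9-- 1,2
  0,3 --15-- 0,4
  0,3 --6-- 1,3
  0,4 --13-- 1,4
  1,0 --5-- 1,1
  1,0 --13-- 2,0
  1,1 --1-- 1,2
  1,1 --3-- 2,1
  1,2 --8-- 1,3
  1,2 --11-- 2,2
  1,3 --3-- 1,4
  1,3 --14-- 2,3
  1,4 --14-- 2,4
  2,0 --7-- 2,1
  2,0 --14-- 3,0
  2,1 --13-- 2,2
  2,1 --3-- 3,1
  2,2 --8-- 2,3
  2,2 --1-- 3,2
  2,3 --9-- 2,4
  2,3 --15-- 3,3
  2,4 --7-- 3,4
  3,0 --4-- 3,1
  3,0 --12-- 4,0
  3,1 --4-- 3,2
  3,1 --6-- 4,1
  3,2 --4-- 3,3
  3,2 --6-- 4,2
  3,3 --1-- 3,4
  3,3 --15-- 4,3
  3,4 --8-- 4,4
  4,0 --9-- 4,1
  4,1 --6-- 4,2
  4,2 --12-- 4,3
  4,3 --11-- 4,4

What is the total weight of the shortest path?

Shortest path: 4,2 → 3,2 → 3,1 → 2,1 → 1,1 → 1,0, total weight = 21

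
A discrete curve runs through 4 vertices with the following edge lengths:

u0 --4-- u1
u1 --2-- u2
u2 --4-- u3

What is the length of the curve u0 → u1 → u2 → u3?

Arc length = 4 + 2 + 4 = 10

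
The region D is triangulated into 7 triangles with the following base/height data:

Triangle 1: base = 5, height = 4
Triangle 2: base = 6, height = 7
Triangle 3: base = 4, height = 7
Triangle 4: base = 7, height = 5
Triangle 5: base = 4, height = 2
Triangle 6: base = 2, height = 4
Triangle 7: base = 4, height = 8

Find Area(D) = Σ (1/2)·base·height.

(1/2)×5×4 + (1/2)×6×7 + (1/2)×4×7 + (1/2)×7×5 + (1/2)×4×2 + (1/2)×2×4 + (1/2)×4×8 = 86.5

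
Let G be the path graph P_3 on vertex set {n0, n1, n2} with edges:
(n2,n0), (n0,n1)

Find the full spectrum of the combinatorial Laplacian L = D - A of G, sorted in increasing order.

The path graph P_n has Laplacian eigenvalues λ_k = 2 − 2cos(kπ/n), k = 0, 1, …, n−1. Here n = 3:
k=0: 2 − 2cos(0) = 0.0; k=1: 2 − 2cos(π/3) = 1.0; k=2: 2 − 2cos(2π/3) = 3.0.
Laplacian eigenvalues (increasing order): [0.0, 1.0, 3.0]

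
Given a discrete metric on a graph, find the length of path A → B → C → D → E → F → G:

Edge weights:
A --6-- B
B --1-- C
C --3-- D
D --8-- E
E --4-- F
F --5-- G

Arc length = 6 + 1 + 3 + 8 + 4 + 5 = 27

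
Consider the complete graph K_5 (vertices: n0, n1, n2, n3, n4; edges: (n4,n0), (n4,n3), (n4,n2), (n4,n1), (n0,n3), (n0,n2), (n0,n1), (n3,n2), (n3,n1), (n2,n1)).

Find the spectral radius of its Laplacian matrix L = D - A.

For the complete graph K_n, L = nI − J (J = all-ones matrix). J has eigenvalues n (once, eigenvector 𝟙) and 0 (multiplicity n−1), so L has eigenvalues 0 (once) and n (multiplicity n−1). Here n = 5: eigenvalue 0 once and 5 with multiplicity 4.
Laplacian eigenvalues: [0.0, 5.0, 5.0, 5.0, 5.0]. Largest eigenvalue (spectral radius) = 5.0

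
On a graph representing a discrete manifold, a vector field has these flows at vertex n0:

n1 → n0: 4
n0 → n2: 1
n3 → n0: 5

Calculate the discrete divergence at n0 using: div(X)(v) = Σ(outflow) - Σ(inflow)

Divergence = sum of outgoing flows = (-4) + 1 + (-5) = -8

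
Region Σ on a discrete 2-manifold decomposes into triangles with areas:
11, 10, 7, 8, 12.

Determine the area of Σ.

11 + 10 + 7 + 8 + 12 = 48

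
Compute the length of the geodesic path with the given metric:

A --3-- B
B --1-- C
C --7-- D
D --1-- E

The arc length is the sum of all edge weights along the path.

Arc length = 3 + 1 + 7 + 1 = 12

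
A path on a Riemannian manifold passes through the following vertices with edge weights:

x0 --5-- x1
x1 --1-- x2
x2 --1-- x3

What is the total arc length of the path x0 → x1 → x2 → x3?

Arc length = 5 + 1 + 1 = 7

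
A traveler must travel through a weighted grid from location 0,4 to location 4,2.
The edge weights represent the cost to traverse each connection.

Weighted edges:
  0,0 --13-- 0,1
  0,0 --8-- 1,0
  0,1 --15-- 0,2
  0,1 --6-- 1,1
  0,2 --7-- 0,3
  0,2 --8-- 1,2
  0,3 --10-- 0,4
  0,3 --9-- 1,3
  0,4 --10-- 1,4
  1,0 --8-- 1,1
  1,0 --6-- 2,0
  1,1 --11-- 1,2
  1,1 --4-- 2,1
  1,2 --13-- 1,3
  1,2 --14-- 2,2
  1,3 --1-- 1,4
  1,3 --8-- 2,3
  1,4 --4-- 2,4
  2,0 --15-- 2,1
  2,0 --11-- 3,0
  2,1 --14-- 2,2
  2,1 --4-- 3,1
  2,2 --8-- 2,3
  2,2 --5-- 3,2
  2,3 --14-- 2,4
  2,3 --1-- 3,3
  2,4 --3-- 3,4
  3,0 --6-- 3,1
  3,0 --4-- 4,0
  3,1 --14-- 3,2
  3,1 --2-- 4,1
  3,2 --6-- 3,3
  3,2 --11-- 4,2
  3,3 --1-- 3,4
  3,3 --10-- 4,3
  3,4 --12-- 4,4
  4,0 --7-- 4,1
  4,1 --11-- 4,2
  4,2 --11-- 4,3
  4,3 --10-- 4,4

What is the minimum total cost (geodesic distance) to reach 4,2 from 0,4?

Shortest path: 0,4 → 1,4 → 2,4 → 3,4 → 3,3 → 3,2 → 4,2, total weight = 35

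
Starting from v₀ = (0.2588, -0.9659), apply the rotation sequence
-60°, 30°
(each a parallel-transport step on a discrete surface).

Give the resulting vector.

Total rotation: (-60°) + 30° = -30°. Final vector: (-0.2588, -0.9659)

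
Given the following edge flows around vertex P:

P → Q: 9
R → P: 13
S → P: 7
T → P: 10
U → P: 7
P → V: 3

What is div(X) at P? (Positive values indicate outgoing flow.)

Divergence = sum of outgoing flows = 9 + (-13) + (-7) + (-10) + (-7) + 3 = -25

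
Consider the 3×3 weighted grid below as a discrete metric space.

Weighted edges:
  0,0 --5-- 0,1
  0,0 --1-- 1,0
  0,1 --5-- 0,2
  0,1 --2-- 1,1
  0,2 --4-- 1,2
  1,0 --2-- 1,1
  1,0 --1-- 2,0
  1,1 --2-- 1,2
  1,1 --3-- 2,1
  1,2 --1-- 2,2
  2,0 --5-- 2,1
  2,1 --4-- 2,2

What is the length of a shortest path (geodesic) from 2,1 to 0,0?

Shortest path: 2,1 → 1,1 → 1,0 → 0,0, total weight = 6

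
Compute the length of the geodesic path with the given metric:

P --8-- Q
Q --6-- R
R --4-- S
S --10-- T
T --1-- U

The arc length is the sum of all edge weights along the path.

Arc length = 8 + 6 + 4 + 10 + 1 = 29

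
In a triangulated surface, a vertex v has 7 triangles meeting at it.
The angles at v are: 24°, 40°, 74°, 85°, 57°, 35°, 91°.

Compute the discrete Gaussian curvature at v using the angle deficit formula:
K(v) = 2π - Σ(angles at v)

Sum of angles = 406°. K = 360° - 406° = -46° = -23π/90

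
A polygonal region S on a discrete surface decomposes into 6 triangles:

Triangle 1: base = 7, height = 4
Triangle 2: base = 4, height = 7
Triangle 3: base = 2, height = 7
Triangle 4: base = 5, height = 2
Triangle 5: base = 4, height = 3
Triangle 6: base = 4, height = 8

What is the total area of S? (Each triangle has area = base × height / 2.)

(1/2)×7×4 + (1/2)×4×7 + (1/2)×2×7 + (1/2)×5×2 + (1/2)×4×3 + (1/2)×4×8 = 62.0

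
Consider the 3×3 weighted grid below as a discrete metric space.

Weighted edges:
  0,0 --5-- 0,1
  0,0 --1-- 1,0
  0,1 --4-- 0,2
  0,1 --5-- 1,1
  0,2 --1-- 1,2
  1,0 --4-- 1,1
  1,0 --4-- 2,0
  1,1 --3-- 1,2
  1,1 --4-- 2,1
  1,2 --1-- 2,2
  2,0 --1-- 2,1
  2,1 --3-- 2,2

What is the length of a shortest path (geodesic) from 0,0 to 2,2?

Shortest path: 0,0 → 1,0 → 2,0 → 2,1 → 2,2, total weight = 9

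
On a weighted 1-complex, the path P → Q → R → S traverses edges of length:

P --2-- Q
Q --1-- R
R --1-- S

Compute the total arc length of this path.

Arc length = 2 + 1 + 1 = 4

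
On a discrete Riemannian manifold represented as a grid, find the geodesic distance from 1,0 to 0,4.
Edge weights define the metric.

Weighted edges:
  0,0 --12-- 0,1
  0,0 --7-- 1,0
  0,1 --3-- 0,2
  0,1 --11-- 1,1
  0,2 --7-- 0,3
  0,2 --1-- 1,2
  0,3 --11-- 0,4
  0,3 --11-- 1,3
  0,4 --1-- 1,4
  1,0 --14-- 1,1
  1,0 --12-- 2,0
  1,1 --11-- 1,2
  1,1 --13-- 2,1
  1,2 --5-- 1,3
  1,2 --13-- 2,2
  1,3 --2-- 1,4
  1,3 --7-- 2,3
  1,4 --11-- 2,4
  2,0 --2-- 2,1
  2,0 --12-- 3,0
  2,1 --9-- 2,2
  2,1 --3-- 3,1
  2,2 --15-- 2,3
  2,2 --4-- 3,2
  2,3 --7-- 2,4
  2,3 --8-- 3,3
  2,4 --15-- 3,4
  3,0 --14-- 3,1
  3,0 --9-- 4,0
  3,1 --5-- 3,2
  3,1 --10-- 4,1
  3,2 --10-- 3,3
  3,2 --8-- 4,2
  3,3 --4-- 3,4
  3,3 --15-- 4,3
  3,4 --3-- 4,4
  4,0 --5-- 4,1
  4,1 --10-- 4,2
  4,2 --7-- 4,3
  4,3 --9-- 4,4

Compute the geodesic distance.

Shortest path: 1,0 → 0,0 → 0,1 → 0,2 → 1,2 → 1,3 → 1,4 → 0,4, total weight = 31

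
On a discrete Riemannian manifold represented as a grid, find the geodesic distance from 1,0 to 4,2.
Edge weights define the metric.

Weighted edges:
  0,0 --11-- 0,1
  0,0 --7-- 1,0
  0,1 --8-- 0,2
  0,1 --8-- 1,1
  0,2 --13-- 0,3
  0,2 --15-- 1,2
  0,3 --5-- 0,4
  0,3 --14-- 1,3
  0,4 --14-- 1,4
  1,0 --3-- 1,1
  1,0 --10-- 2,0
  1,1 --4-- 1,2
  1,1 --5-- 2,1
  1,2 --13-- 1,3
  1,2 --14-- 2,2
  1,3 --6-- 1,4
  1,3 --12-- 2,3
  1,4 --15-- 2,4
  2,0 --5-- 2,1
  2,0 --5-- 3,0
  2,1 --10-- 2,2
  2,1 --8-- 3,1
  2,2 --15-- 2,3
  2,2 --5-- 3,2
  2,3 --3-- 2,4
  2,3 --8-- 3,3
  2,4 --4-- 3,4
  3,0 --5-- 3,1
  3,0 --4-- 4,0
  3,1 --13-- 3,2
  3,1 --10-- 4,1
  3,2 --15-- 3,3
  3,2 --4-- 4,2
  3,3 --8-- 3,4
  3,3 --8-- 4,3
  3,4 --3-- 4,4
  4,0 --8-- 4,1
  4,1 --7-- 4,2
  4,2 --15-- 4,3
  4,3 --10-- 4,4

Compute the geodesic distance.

Shortest path: 1,0 → 1,1 → 2,1 → 2,2 → 3,2 → 4,2, total weight = 27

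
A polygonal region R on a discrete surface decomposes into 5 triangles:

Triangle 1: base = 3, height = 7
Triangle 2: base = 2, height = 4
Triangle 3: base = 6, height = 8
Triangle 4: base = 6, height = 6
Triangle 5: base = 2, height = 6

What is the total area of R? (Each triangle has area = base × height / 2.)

(1/2)×3×7 + (1/2)×2×4 + (1/2)×6×8 + (1/2)×6×6 + (1/2)×2×6 = 62.5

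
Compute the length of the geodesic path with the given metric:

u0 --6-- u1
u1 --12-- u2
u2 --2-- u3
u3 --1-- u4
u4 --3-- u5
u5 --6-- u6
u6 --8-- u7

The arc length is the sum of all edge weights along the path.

Arc length = 6 + 12 + 2 + 1 + 3 + 6 + 8 = 38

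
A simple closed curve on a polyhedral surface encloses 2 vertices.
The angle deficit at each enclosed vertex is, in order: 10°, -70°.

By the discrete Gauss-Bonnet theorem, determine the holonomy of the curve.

Holonomy = total enclosed curvature = 10° + (-70°) = -60°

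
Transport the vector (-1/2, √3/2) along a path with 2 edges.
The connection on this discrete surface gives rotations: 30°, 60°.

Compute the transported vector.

Total rotation: 30° + 60° = 90°. Final vector: (-0.8660, -0.5000)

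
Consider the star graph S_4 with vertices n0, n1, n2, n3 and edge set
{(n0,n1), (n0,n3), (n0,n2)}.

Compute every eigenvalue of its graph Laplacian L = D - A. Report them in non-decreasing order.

The star S_4 is the complete bipartite graph K_{1,3} (one hub of degree 3, 3 leaves of degree 1). The Laplacian spectrum of K_{p,q} is 0, p (multiplicity q−1), q (multiplicity p−1), p+q. With p = 1, q = 3: 0 once, 1 with multiplicity 2, and 4 once. (Check: trace L = sum of degrees = 6 = 2·1 + 4.)
Laplacian eigenvalues (increasing order): [0.0, 1.0, 1.0, 4.0]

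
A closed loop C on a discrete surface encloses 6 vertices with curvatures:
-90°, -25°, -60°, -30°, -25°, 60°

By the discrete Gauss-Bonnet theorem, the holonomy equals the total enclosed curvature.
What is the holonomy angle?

Holonomy = total enclosed curvature = (-90°) + (-25°) + (-60°) + (-30°) + (-25°) + 60° = -170°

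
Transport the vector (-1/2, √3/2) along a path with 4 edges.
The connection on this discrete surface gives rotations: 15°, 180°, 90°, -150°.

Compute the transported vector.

Total rotation: 15° + 180° + 90° + (-150°) = 135°. Final vector: (-0.2588, -0.9659)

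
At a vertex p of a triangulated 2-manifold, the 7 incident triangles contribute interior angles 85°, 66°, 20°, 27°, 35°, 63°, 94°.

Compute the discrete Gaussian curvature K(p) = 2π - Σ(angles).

Sum of angles = 390°. K = 360° - 390° = -30° = -π/6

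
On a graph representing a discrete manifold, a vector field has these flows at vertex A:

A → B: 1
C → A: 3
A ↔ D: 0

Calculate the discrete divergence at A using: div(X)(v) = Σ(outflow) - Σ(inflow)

Divergence = sum of outgoing flows = 1 + (-3) + 0 = -2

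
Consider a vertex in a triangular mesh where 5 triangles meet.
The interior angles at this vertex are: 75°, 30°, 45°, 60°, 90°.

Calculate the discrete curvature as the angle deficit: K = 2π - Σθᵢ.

Sum of angles = 300°. K = 360° - 300° = 60° = π/3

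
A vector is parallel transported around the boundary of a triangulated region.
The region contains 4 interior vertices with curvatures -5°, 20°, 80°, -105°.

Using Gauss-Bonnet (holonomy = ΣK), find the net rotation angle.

Holonomy = total enclosed curvature = (-5°) + 20° + 80° + (-105°) = -10°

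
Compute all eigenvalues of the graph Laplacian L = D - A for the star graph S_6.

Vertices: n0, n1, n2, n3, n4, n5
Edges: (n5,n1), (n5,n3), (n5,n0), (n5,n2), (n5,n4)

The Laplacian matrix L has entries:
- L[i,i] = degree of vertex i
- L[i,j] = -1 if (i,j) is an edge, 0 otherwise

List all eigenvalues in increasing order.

The star S_6 is the complete bipartite graph K_{1,5} (one hub of degree 5, 5 leaves of degree 1). The Laplacian spectrum of K_{p,q} is 0, p (multiplicity q−1), q (multiplicity p−1), p+q. With p = 1, q = 5: 0 once, 1 with multiplicity 4, and 6 once. (Check: trace L = sum of degrees = 10 = 4·1 + 6.)
Laplacian eigenvalues (increasing order): [0.0, 1.0, 1.0, 1.0, 1.0, 6.0]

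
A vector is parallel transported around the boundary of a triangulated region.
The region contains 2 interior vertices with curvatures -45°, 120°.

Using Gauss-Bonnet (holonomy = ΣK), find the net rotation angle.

Holonomy = total enclosed curvature = (-45°) + 120° = 75°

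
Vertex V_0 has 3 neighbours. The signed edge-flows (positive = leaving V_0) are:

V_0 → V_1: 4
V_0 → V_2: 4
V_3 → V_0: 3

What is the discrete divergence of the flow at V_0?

Divergence = sum of outgoing flows = 4 + 4 + (-3) = 5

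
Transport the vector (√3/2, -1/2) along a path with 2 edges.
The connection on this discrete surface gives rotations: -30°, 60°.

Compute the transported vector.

Total rotation: (-30°) + 60° = 30°. Final vector: (1, 0)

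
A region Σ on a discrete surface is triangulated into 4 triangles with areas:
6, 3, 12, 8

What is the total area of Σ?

6 + 3 + 12 + 8 = 29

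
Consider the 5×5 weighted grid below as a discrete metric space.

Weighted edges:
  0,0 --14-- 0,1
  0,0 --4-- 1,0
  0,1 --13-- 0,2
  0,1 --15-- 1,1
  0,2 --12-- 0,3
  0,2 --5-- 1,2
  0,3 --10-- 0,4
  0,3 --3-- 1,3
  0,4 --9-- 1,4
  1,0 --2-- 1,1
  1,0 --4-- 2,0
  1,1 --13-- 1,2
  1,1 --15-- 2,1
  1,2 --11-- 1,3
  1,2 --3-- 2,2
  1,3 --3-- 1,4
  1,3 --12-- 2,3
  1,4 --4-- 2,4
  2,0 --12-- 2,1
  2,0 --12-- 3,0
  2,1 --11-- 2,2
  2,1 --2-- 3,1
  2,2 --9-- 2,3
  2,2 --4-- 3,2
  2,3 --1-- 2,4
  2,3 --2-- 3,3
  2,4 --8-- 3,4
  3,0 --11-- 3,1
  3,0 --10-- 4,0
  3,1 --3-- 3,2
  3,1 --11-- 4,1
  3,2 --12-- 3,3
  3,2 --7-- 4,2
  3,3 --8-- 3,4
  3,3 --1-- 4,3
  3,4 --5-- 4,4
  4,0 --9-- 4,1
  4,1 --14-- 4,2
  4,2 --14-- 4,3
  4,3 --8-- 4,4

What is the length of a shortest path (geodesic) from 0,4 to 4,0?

Shortest path: 0,4 → 1,4 → 2,4 → 2,3 → 2,2 → 3,2 → 3,1 → 4,1 → 4,0, total weight = 50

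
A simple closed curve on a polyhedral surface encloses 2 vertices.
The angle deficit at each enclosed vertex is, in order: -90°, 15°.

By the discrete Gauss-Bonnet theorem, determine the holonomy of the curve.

Holonomy = total enclosed curvature = (-90°) + 15° = -75°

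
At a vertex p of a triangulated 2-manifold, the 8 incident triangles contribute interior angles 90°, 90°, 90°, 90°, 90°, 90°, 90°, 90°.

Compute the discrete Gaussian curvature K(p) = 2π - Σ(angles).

Sum of angles = 720°. K = 360° - 720° = -360° = -2π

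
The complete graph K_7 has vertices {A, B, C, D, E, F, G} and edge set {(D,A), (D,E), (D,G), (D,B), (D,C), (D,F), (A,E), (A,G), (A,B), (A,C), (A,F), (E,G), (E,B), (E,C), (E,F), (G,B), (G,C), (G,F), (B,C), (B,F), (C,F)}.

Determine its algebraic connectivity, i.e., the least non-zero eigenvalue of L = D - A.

For the complete graph K_n, L = nI − J (J = all-ones matrix). J has eigenvalues n (once, eigenvector 𝟙) and 0 (multiplicity n−1), so L has eigenvalues 0 (once) and n (multiplicity n−1). Here n = 7: eigenvalue 0 once and 7 with multiplicity 6.
Laplacian eigenvalues: [0.0, 7.0, 7.0, 7.0, 7.0, 7.0, 7.0]. Algebraic connectivity (smallest non-zero eigenvalue) = 7.0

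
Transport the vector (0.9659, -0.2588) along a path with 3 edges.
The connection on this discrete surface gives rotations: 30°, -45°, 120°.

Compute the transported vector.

Total rotation: 30° + (-45°) + 120° = 105°. Final vector: (0, 1)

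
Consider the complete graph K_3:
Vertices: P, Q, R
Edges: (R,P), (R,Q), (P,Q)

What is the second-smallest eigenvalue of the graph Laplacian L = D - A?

For the complete graph K_n, L = nI − J (J = all-ones matrix). J has eigenvalues n (once, eigenvector 𝟙) and 0 (multiplicity n−1), so L has eigenvalues 0 (once) and n (multiplicity n−1). Here n = 3: eigenvalue 0 once and 3 with multiplicity 2.
Laplacian eigenvalues: [0.0, 3.0, 3.0]. Algebraic connectivity (smallest non-zero eigenvalue) = 3.0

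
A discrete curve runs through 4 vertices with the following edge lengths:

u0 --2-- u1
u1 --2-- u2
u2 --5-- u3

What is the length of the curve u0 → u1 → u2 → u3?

Arc length = 2 + 2 + 5 = 9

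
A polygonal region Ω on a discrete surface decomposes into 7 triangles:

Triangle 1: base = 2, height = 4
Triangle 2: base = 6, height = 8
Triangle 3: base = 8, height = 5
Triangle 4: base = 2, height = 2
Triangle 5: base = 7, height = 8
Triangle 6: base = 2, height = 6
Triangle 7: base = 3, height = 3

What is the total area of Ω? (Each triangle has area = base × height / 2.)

(1/2)×2×4 + (1/2)×6×8 + (1/2)×8×5 + (1/2)×2×2 + (1/2)×7×8 + (1/2)×2×6 + (1/2)×3×3 = 88.5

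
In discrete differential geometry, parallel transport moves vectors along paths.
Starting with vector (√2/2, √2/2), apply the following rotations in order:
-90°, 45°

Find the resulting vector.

Total rotation: (-90°) + 45° = -45°. Final vector: (1, 0)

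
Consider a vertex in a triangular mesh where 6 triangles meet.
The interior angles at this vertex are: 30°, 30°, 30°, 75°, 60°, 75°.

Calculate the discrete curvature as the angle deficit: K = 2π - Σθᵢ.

Sum of angles = 300°. K = 360° - 300° = 60° = π/3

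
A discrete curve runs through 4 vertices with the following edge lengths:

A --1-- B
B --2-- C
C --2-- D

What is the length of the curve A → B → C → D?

Arc length = 1 + 2 + 2 = 5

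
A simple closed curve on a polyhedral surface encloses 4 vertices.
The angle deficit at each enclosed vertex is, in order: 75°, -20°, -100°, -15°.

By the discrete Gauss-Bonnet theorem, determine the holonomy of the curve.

Holonomy = total enclosed curvature = 75° + (-20°) + (-100°) + (-15°) = -60°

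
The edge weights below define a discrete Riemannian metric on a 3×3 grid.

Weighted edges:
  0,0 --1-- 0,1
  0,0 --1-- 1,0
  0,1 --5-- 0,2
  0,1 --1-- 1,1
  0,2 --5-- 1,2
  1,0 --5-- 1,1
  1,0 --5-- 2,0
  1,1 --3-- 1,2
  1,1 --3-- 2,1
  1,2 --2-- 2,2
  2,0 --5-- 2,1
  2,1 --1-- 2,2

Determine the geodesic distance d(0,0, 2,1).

Shortest path: 0,0 → 0,1 → 1,1 → 2,1, total weight = 5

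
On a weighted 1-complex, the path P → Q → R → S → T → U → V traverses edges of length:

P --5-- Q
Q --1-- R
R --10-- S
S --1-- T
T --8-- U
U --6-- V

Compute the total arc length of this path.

Arc length = 5 + 1 + 10 + 1 + 8 + 6 = 31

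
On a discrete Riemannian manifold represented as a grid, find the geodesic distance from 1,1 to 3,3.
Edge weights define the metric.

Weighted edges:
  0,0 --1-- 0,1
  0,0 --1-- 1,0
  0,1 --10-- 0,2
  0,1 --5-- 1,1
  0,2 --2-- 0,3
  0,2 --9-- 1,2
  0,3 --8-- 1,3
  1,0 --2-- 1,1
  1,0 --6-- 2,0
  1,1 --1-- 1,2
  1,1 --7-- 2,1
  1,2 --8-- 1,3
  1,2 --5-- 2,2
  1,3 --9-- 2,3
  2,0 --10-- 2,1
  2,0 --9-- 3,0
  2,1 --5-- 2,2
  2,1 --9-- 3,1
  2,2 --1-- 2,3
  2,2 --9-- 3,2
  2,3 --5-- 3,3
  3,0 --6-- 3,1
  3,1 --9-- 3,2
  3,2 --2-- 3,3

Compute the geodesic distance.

Shortest path: 1,1 → 1,2 → 2,2 → 2,3 → 3,3, total weight = 12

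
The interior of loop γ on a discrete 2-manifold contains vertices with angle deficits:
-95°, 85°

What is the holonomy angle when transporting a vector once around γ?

Holonomy = total enclosed curvature = (-95°) + 85° = -10°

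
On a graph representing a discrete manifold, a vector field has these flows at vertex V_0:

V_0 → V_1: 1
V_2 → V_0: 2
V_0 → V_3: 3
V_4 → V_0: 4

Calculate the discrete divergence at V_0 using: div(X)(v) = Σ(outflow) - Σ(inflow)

Divergence = sum of outgoing flows = 1 + (-2) + 3 + (-4) = -2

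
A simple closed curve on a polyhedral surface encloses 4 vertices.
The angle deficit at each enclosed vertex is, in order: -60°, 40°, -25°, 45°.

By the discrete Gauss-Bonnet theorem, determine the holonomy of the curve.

Holonomy = total enclosed curvature = (-60°) + 40° + (-25°) + 45° = 0°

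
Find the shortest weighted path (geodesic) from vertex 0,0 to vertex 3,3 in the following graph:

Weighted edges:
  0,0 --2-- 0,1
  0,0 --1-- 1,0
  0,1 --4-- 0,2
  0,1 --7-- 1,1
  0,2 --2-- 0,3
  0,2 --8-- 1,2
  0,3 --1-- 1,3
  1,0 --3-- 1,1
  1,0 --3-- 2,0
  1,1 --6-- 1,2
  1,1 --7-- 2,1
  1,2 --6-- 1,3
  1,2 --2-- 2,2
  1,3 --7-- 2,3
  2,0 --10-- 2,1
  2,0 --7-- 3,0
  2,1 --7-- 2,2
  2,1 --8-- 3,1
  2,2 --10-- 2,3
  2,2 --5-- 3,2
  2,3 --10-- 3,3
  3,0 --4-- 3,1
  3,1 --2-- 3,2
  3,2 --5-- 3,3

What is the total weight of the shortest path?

Shortest path: 0,0 → 1,0 → 1,1 → 1,2 → 2,2 → 3,2 → 3,3, total weight = 22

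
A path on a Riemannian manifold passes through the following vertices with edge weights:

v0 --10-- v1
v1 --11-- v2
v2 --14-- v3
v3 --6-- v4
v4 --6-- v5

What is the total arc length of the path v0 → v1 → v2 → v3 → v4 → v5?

Arc length = 10 + 11 + 14 + 6 + 6 = 47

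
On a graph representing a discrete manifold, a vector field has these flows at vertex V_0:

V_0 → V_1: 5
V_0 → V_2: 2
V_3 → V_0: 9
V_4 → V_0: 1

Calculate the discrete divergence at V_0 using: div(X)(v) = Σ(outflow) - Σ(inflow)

Divergence = sum of outgoing flows = 5 + 2 + (-9) + (-1) = -3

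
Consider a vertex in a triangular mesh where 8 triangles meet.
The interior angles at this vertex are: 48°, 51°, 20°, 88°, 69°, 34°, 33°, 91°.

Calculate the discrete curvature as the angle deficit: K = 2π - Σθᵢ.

Sum of angles = 434°. K = 360° - 434° = -74° = -37π/90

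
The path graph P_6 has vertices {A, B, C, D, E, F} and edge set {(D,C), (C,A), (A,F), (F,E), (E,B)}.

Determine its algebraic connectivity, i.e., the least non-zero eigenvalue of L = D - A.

The path graph P_n has Laplacian eigenvalues λ_k = 2 − 2cos(kπ/n), k = 0, 1, …, n−1. Here n = 6:
k=0: 2 − 2cos(0) = 0.0; k=1: 2 − 2cos(π/6) = 0.2679; k=2: 2 − 2cos(π/3) = 1.0; k=3: 2 − 2cos(π/2) = 2.0; k=4: 2 − 2cos(2π/3) = 3.0; k=5: 2 − 2cos(5π/6) = 3.7321.
Laplacian eigenvalues: [0.0, 0.2679, 1.0, 2.0, 3.0, 3.7321]. Algebraic connectivity (smallest non-zero eigenvalue) = 0.2679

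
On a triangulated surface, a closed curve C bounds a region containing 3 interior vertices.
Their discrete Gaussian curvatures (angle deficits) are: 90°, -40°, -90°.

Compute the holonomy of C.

Holonomy = total enclosed curvature = 90° + (-40°) + (-90°) = -40°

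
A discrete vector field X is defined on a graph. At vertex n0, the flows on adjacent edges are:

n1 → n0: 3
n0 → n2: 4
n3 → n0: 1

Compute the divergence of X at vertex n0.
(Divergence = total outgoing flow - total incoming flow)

Divergence = sum of outgoing flows = (-3) + 4 + (-1) = 0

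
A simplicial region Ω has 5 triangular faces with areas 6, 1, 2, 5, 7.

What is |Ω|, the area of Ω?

6 + 1 + 2 + 5 + 7 = 21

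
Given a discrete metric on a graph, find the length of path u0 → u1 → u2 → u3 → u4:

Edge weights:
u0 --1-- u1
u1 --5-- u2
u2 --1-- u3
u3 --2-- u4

Arc length = 1 + 5 + 1 + 2 = 9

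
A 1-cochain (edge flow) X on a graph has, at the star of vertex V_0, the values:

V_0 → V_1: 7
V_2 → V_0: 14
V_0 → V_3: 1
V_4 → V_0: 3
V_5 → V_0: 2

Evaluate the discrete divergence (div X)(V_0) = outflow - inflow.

Divergence = sum of outgoing flows = 7 + (-14) + 1 + (-3) + (-2) = -11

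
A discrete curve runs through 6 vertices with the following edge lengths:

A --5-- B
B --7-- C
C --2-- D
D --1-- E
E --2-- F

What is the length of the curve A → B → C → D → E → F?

Arc length = 5 + 7 + 2 + 1 + 2 = 17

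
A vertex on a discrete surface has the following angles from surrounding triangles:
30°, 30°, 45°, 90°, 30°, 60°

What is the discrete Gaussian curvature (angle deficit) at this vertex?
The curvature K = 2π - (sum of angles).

Sum of angles = 285°. K = 360° - 285° = 75°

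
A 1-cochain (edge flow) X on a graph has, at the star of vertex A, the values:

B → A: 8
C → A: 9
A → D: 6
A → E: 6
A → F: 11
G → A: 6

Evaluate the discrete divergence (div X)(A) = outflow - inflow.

Divergence = sum of outgoing flows = (-8) + (-9) + 6 + 6 + 11 + (-6) = 0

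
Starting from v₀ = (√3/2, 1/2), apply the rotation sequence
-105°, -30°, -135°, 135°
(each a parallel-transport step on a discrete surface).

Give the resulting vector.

Total rotation: (-105°) + (-30°) + (-135°) + 135° = -135°. Final vector: (-0.2588, -0.9659)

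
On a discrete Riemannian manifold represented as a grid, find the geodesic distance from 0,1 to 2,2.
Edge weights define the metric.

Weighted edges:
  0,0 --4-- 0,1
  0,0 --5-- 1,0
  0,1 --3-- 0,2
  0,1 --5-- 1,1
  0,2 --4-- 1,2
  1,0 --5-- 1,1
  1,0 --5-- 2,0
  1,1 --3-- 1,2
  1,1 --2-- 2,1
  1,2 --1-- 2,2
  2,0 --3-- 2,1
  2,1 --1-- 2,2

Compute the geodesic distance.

Shortest path: 0,1 → 0,2 → 1,2 → 2,2, total weight = 8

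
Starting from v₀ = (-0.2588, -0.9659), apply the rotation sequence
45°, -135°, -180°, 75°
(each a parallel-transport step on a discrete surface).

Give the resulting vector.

Total rotation: 45° + (-135°) + (-180°) + 75° = -195° ≡ 165° (mod 360°). Final vector: (0.5000, 0.8660)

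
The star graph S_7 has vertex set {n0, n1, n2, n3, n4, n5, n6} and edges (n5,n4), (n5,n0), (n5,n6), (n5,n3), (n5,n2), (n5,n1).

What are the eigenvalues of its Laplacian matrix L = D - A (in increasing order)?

The star S_7 is the complete bipartite graph K_{1,6} (one hub of degree 6, 6 leaves of degree 1). The Laplacian spectrum of K_{p,q} is 0, p (multiplicity q−1), q (multiplicity p−1), p+q. With p = 1, q = 6: 0 once, 1 with multiplicity 5, and 7 once. (Check: trace L = sum of degrees = 12 = 5·1 + 7.)
Laplacian eigenvalues (increasing order): [0.0, 1.0, 1.0, 1.0, 1.0, 1.0, 7.0]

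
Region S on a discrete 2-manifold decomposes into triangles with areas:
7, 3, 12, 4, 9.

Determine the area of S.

7 + 3 + 12 + 4 + 9 = 35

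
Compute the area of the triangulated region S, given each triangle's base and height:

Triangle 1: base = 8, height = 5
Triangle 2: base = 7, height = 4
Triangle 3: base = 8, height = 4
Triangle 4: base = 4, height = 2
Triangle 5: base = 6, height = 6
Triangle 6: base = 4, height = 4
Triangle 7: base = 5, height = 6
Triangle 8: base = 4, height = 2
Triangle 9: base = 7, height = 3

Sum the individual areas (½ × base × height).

(1/2)×8×5 + (1/2)×7×4 + (1/2)×8×4 + (1/2)×4×2 + (1/2)×6×6 + (1/2)×4×4 + (1/2)×5×6 + (1/2)×4×2 + (1/2)×7×3 = 109.5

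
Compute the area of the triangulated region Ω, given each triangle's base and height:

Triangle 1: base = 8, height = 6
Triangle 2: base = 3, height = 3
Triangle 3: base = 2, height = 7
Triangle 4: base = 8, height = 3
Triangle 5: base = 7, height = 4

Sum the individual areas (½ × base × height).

(1/2)×8×6 + (1/2)×3×3 + (1/2)×2×7 + (1/2)×8×3 + (1/2)×7×4 = 61.5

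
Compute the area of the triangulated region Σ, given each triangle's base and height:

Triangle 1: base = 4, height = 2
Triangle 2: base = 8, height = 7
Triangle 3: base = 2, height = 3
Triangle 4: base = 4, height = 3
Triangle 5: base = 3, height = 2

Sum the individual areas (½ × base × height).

(1/2)×4×2 + (1/2)×8×7 + (1/2)×2×3 + (1/2)×4×3 + (1/2)×3×2 = 44.0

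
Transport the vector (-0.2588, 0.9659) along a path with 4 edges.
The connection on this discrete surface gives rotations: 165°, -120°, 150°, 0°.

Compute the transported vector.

Total rotation: 165° + (-120°) + 150° + 0° = 195° ≡ -165° (mod 360°). Final vector: (0.5000, -0.8660)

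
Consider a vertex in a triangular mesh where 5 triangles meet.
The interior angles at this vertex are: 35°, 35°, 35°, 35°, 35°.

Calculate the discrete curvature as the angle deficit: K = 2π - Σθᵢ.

Sum of angles = 175°. K = 360° - 175° = 185° = 37π/36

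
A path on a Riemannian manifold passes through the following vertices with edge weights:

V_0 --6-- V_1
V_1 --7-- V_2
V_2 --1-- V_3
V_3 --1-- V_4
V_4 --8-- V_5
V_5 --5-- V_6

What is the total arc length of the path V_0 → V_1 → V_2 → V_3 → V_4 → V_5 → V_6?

Arc length = 6 + 7 + 1 + 1 + 8 + 5 = 28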